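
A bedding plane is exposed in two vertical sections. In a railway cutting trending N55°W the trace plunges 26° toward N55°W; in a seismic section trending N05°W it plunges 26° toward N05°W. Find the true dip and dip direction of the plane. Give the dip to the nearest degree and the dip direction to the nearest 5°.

Represent each trace as a vector plunging at its apparent dip toward its trend (east-north-up frame): v₁ = (-0.736, 0.516, -0.438), v₂ = (-0.078, 0.895, -0.438).
Cross product v₁ × v₂ gives the pole to the plane: n ∝ (-0.167, 0.288, 0.619).
Dip δ = arctan(|n_h|/n_z) = arctan(0.333/0.619) = 28.3°.
Dip direction = atan2(-0.167, 0.288) = 330° (azimuth of n's horizontal projection).

true dip 28°, dip direction 330°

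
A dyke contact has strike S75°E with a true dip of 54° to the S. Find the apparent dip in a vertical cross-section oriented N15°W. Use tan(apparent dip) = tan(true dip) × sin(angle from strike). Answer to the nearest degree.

50°

The section lies 60° from the strike.
tan(apparent dip) = tan 54° · sin 60° = 1.1920
apparent dip = arctan 1.1920 = 50.01°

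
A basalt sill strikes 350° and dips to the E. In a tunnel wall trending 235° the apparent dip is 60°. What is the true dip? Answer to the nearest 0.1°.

β = acute angle between strike 350° and section 235° = 65°.
tan δ = tan α / sin β = tan 60° / sin 65° = 1.7321 / 0.9063 = 1.9111
δ = arctan(1.9111) = 62.38°

62.4°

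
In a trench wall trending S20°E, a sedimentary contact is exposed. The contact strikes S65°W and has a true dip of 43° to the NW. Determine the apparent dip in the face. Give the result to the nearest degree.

43°

The section lies 85° from the strike.
tan α = tan 43° × sin 85° = 0.9325 × 0.9962 = 0.9290
α = arctan(0.9290) = 42.89°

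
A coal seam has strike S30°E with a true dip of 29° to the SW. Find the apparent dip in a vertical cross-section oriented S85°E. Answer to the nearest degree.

24°

Angle between strike (S30°E) and section (S85°E): β = 55°.
tan α = tan 29° × sin 55° = 0.5543 × 0.8192 = 0.4541
α = arctan(0.4541) = 24.42°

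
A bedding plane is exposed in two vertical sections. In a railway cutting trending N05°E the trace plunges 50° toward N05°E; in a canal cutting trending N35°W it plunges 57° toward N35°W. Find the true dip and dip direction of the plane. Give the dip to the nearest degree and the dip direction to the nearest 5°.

true dip 57°, dip direction 325°

The two traces are lines in the plane: v₁ = (sin 5°·cos 50°, cos 5°·cos 50°, −sin 50°), v₂ = (sin 325°·cos 57°, cos 325°·cos 57°, −sin 57°).
n = v₁ × v₂ = (-0.195, 0.286, 0.225) (taken with n_z > 0).
True dip = arccos(n_z / |n|) = arccos(0.5446) = 57.0°.
Dip direction = atan2(-0.195, 0.286) = 326° (azimuth of n's horizontal projection).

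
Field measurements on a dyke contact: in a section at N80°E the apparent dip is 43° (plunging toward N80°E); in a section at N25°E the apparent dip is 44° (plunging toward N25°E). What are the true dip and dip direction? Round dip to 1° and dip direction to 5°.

true dip 47°, dip direction 050°

Each apparent-dip line lies in the plane. As unit vectors (x east, y north, z up), v₁ plunges 43°→N80°E and v₂ plunges 44°→N25°E.
Cross product v₁ × v₂ gives the pole to the plane: n ∝ (0.356, 0.293, 0.431).
True dip = arccos(n_z / |n|) = arccos(0.6826) = 47.0°.
Dip direction = azimuth of (n_x, n_y) = atan2(0.356, 0.293) = 51°.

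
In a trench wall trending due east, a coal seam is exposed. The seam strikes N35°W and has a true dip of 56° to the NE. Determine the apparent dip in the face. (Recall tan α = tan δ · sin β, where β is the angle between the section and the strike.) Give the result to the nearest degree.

51°

Angle between strike (N35°W) and section (due east): β = 55°.
tan(apparent dip) = tan 56° · sin 55° = 1.2144
α = arctan(1.2144) = 50.53°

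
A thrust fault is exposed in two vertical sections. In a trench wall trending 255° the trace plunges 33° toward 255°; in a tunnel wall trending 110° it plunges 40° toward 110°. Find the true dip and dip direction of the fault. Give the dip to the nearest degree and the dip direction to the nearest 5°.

Represent each trace as a vector plunging at its apparent dip toward its trend (east-north-up frame): v₁ = (-0.810, -0.217, -0.545), v₂ = (0.720, -0.262, -0.643).
The plane normal is n = v₁ × v₂ ∝ (-0.003, -0.913, 0.368).
Dip δ = arctan(|n_h|/n_z) = arctan(0.913/0.368) = 68.0°.
Dip direction = azimuth of (n_x, n_y) = atan2(-0.003, -0.913) = 180°.

true dip 68°, dip direction 180°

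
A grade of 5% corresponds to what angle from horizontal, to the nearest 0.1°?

tan θ = 5/100 = 0.0500
θ = arctan(0.0500) = 2.86°

2.9°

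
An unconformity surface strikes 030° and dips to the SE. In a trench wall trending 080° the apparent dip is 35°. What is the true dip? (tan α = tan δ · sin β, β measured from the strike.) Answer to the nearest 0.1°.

42.4°

β = acute angle between strike 030° and section 080° = 50°.
tan(true dip) = tan 35° / sin 50° = 0.9141
δ = arctan(0.9141) = 42.43°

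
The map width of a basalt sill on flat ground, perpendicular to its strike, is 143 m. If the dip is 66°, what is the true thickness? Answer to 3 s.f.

True thickness t = w · sin(dip) = 143 × sin 66°
t = 143 × 0.9135 = 130.637 m

131 m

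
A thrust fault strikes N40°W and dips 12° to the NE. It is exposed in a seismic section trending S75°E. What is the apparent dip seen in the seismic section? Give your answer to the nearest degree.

7°

Angle between strike (N40°W) and section (S75°E): β = 35°.
tan(apparent dip) = tan 12° · sin 35° = 0.1219
apparent dip = arctan 0.1219 = 6.95°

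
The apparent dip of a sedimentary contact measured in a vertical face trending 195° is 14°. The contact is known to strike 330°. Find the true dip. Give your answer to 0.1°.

The section is 45° from the strike.
tan(true dip) = tan 14° / sin 45° = 0.3526
δ = arctan(0.3526) = 19.42°

19.4°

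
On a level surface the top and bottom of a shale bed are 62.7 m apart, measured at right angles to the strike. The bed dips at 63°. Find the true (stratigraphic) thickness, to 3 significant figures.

True thickness t = w · sin(dip) = 62.7 × sin 63°
t = 62.7 × 0.8910 = 55.866 m

55.9 m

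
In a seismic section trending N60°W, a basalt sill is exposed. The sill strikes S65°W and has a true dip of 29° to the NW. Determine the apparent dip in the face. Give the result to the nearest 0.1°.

The section lies 55° from the strike.
tan α = tan 29° × sin 55° = 0.5543 × 0.8192 = 0.4541
apparent dip = arctan 0.4541 = 24.42°

24.4°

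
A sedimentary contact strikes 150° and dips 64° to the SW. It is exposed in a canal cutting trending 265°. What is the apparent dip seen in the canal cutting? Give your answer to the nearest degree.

The strike is 150° and the section trends 265°; the acute angle between them is β = 65°.
tan α = tan 64° × sin 65° = 2.0503 × 0.9063 = 1.8582
α = arctan(1.8582) = 61.71°

62°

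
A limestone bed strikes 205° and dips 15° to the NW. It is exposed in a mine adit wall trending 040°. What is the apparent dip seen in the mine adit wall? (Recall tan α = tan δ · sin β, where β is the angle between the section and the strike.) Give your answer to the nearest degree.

The section lies 15° from the strike.
tan α = tan 15° × sin 15° = 0.2679 × 0.2588 = 0.0694
apparent dip = arctan 0.0694 = 3.97°

4°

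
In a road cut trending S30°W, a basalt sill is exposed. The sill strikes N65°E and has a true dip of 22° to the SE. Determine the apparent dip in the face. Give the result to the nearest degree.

The section lies 35° from the strike.
tan(apparent dip) = tan 22° · sin 35° = 0.2317
apparent dip = arctan 0.2317 = 13.05°

13°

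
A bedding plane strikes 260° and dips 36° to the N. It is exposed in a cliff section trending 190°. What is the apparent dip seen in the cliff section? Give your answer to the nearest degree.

34°

The strike is 260° and the section trends 190°; the acute angle between them is β = 70°.
tan(apparent dip) = tan 36° · sin 70° = 0.6827
α = arctan(0.6827) = 34.32°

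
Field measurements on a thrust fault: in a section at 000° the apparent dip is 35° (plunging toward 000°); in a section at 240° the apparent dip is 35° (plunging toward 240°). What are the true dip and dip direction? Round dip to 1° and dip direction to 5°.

true dip 54°, dip direction 300°

The two traces are lines in the plane: v₁ = (sin 0°·cos 35°, cos 0°·cos 35°, −sin 35°), v₂ = (sin 240°·cos 35°, cos 240°·cos 35°, −sin 35°).
n = v₁ × v₂ = (-0.705, 0.407, 0.581) (taken with n_z > 0).
Dip δ = arctan(|n_h|/n_z) = arctan(0.814/0.581) = 54.5°.
Dip direction = atan2(-0.705, 0.407) = 300° (azimuth of n's horizontal projection).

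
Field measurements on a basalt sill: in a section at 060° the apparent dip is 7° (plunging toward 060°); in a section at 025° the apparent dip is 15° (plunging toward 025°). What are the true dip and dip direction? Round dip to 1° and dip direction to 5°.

The two traces are lines in the plane: v₁ = (sin 60°·cos 7°, cos 60°·cos 7°, −sin 7°), v₂ = (sin 25°·cos 15°, cos 25°·cos 15°, −sin 15°).
The plane normal is n = v₁ × v₂ ∝ (-0.022, 0.173, 0.550).
tan δ = √(n_x²+n_y²)/n_z = 0.174/0.550, so δ = 17.6°.
Dip direction = atan2(-0.022, 0.173) = 353° (azimuth of n's horizontal projection).

true dip 18°, dip direction 355°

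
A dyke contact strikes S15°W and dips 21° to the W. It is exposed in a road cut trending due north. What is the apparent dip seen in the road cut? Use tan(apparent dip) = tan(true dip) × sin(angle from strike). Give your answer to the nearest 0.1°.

5.7°

The section lies 15° from the strike.
tan(apparent dip) = tan 21° · sin 15° = 0.0994
apparent dip = arctan 0.0994 = 5.67°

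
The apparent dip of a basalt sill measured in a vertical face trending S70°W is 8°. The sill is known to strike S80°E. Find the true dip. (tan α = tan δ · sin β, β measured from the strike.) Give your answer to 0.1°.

15.7°

β = acute angle between strike S80°E and section S70°W = 30°.
tan(true dip) = tan 8° / sin 30° = 0.2811
true dip = arctan 0.2811 = 15.70°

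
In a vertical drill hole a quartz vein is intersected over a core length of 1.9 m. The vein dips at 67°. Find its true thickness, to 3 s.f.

0.742 m

True thickness t = h · cos(dip) = 1.9 × cos 67°
t = 1.9 × 0.3907 = 0.742 m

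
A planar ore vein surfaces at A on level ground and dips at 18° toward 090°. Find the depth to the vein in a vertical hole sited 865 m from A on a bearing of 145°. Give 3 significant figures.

The hole lies 55° from the dip direction, so the down-dip offset is 865 × cos 55° = 496.14 m.
Depth = down-dip offset × tan(dip) = 496.14 × tan 18° = 496.14 × 0.3249
Depth = 161.21 m

161 m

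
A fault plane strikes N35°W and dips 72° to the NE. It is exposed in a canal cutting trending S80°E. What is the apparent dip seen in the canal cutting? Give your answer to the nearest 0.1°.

Angle between strike (N35°W) and section (S80°E): β = 45°.
tan(apparent dip) = tan 72° · sin 45° = 2.1763
α = arctan(2.1763) = 65.32°

65.3°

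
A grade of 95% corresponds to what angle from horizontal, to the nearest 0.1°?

tan θ = 95/100 = 0.9500
θ = arctan(0.9500) = 43.53°

43.5°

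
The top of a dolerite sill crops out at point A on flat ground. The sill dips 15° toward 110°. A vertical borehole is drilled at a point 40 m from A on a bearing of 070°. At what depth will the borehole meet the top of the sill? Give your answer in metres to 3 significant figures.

8.21 m

The hole lies 40° from the dip direction, so the down-dip offset is 40 × cos 40° = 30.64 m.
Depth = down-dip offset × tan(dip) = 30.64 × tan 15° = 30.64 × 0.2679
Depth = 8.21 m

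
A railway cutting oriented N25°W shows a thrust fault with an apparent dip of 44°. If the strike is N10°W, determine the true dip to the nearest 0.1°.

75.0°

The section is 15° from the strike.
tan δ = tan α / sin β = tan 44° / sin 15° = 0.9657 / 0.2588 = 3.7311
δ = arctan(3.7311) = 75.00°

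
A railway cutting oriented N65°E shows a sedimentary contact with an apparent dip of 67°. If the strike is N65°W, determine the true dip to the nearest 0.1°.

β = acute angle between strike N65°W and section N65°E = 50°.
tan δ = tan α / sin β = tan 67° / sin 50° = 2.3559 / 0.7660 = 3.0753
true dip = arctan 3.0753 = 71.99°

72.0°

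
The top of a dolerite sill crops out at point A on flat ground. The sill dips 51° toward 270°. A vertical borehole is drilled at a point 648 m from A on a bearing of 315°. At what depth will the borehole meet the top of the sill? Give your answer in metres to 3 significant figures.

The hole lies 45° from the dip direction, so the down-dip offset is 648 × cos 45° = 458.21 m.
Depth = down-dip offset × tan(dip) = 458.21 × tan 51° = 458.21 × 1.2349
Depth = 565.84 m

566 m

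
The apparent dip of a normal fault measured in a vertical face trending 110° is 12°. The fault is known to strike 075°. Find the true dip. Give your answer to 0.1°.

20.3°

The section is 35° from the strike.
tan δ = tan α / sin β = tan 12° / sin 35° = 0.2126 / 0.5736 = 0.3706
δ = arctan(0.3706) = 20.33°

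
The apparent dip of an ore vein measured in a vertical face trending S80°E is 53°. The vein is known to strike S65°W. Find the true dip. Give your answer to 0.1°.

β = acute angle between strike S65°W and section S80°E = 35°.
tan(true dip) = tan 53° / sin 35° = 2.3136
δ = arctan(2.3136) = 66.62°

66.6°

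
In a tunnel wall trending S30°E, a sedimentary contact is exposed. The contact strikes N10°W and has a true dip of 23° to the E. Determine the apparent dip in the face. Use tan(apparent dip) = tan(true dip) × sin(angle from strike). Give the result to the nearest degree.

The section lies 20° from the strike.
tan α = tan 23° × sin 20° = 0.4245 × 0.3420 = 0.1452
α = arctan(0.1452) = 8.26°

8°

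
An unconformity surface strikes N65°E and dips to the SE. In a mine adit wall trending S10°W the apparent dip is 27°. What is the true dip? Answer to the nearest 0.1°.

31.9°

β = acute angle between strike N65°E and section S10°W = 55°.
tan δ = tan α / sin β = tan 27° / sin 55° = 0.5095 / 0.8192 = 0.6220
δ = arctan(0.6220) = 31.88°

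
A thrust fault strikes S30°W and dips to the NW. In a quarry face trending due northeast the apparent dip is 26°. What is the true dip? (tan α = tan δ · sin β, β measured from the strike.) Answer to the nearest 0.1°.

62.0°

The section is 15° from the strike.
tan(true dip) = tan 26° / sin 15° = 1.8845
δ = arctan(1.8845) = 62.05°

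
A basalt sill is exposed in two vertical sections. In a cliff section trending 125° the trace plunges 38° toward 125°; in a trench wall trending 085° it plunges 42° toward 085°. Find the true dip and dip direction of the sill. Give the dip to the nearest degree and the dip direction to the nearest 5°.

true dip 42°, dip direction 095°

Represent each trace as a vector plunging at its apparent dip toward its trend (east-north-up frame): v₁ = (0.646, -0.452, -0.616), v₂ = (0.740, 0.065, -0.669).
The plane normal is n = v₁ × v₂ ∝ (0.342, -0.024, 0.376).
True dip = arccos(n_z / |n|) = arccos(0.7390) = 42.4°.
The horizontal component of n points toward azimuth atan2(n_x, n_y) = 94°, the dip direction.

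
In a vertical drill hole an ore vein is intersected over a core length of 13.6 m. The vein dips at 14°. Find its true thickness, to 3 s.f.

13.2 m

True thickness t = h · cos(dip) = 13.6 × cos 14°
t = 13.6 × 0.9703 = 13.196 m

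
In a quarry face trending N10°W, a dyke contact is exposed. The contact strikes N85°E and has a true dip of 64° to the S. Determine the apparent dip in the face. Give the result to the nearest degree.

64°

The section lies 85° from the strike.
tan(apparent dip) = tan 64° · sin 85° = 2.0425
apparent dip = arctan 2.0425 = 63.91°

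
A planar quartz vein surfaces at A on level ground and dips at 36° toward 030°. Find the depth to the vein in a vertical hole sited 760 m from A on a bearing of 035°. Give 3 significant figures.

550 m

The hole lies 5° from the dip direction, so the down-dip offset is 760 × cos 5° = 757.11 m.
Depth = down-dip offset × tan(dip) = 757.11 × tan 36° = 757.11 × 0.7265
Depth = 550.07 m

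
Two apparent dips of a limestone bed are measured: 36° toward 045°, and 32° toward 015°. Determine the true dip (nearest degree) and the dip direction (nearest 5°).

true dip 36°, dip direction 045°

Each apparent-dip line lies in the plane. As unit vectors (x east, y north, z up), v₁ plunges 36°→045° and v₂ plunges 32°→015°.
Cross product v₁ × v₂ gives the pole to the plane: n ∝ (0.178, 0.174, 0.343).
tan δ = √(n_x²+n_y²)/n_z = 0.249/0.343, so δ = 36.0°.
Dip direction = azimuth of (n_x, n_y) = atan2(0.178, 0.174) = 46°.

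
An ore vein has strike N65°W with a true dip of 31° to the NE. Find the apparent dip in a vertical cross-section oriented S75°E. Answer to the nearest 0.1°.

6.0°

Angle between strike (N65°W) and section (S75°E): β = 10°.
tan α = tan 31° × sin 10° = 0.6009 × 0.1736 = 0.1043
apparent dip = arctan 0.1043 = 5.96°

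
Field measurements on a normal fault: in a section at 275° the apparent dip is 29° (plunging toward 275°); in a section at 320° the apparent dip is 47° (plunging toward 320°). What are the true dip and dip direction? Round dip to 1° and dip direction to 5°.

The two traces are lines in the plane: v₁ = (sin 275°·cos 29°, cos 275°·cos 29°, −sin 29°), v₂ = (sin 320°·cos 47°, cos 320°·cos 47°, −sin 47°).
The plane normal is n = v₁ × v₂ ∝ (-0.198, 0.425, 0.422).
tan δ = √(n_x²+n_y²)/n_z = 0.468/0.422, so δ = 48.0°.
The horizontal component of n points toward azimuth atan2(n_x, n_y) = 335°, the dip direction.

true dip 48°, dip direction 335°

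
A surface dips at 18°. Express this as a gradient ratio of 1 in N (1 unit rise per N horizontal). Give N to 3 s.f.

1 : N means tan θ = 1/N, so N = 1/tan 18° = 1/0.3249

1 in 3.08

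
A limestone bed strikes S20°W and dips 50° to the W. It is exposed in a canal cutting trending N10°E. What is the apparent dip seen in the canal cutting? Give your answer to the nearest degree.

12°

The section lies 10° from the strike.
tan α = tan 50° × sin 10° = 1.1918 × 0.1736 = 0.2069
α = arctan(0.2069) = 11.69°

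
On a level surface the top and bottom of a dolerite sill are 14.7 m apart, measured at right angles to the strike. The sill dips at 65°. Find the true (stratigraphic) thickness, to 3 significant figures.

13.3 m

True thickness t = w · sin(dip) = 14.7 × sin 65°
t = 14.7 × 0.9063 = 13.323 m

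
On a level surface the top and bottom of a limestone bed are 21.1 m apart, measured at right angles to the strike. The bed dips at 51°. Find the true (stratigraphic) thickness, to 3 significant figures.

True thickness t = w · sin(dip) = 21.1 × sin 51°
t = 21.1 × 0.7771 = 16.398 m

16.4 m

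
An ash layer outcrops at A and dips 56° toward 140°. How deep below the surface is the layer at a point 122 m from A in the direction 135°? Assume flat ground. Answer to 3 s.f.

The hole lies 5° from the dip direction, so the down-dip offset is 122 × cos 5° = 121.54 m.
Depth = down-dip offset × tan(dip) = 121.54 × tan 56° = 121.54 × 1.4826
Depth = 180.18 m

180 m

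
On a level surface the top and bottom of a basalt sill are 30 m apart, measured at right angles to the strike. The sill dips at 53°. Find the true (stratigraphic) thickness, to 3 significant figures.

24.0 m

True thickness t = w · sin(dip) = 30 × sin 53°
t = 30 × 0.7986 = 23.959 m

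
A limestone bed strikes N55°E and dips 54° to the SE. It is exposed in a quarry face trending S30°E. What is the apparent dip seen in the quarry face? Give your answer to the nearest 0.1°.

The section lies 85° from the strike.
tan α = tan 54° × sin 85° = 1.3764 × 0.9962 = 1.3711
apparent dip = arctan 1.3711 = 53.90°

53.9°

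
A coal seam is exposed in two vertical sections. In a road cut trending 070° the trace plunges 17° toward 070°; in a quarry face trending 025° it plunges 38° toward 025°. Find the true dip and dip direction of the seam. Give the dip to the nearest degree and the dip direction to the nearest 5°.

true dip 41°, dip direction 000°

Represent each trace as a vector plunging at its apparent dip toward its trend (east-north-up frame): v₁ = (0.899, 0.327, -0.292), v₂ = (0.333, 0.714, -0.616).
n = v₁ × v₂ = (0.007, 0.456, 0.533) (taken with n_z > 0).
tan δ = √(n_x²+n_y²)/n_z = 0.456/0.533, so δ = 40.6°.
The horizontal component of n points toward azimuth atan2(n_x, n_y) = 1°, the dip direction.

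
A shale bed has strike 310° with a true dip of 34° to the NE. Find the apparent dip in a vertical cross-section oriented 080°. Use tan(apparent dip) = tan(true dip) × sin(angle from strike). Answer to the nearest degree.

The section lies 50° from the strike.
tan α = tan 34° × sin 50° = 0.6745 × 0.7660 = 0.5167
α = arctan(0.5167) = 27.33°

27°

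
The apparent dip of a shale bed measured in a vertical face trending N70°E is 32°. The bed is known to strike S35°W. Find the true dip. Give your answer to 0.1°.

47.5°

The section is 35° from the strike.
tan δ = tan α / sin β = tan 32° / sin 35° = 0.6249 / 0.5736 = 1.0894
true dip = arctan 1.0894 = 47.45°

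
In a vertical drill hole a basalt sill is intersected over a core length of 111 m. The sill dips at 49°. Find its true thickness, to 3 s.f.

72.8 m

True thickness t = h · cos(dip) = 111 × cos 49°
t = 111 × 0.6561 = 72.823 m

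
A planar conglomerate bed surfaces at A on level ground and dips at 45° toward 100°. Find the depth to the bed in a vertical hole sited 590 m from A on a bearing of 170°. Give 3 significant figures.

202 m

The hole lies 70° from the dip direction, so the down-dip offset is 590 × cos 70° = 201.79 m.
Depth = down-dip offset × tan(dip) = 201.79 × tan 45° = 201.79 × 1.0000
Depth = 201.79 m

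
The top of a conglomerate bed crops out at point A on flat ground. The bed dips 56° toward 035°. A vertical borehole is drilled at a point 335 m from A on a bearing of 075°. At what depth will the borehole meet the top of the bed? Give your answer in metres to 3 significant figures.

380 m

The hole lies 40° from the dip direction, so the down-dip offset is 335 × cos 40° = 256.62 m.
Depth = down-dip offset × tan(dip) = 256.62 × tan 56° = 256.62 × 1.4826
Depth = 380.46 m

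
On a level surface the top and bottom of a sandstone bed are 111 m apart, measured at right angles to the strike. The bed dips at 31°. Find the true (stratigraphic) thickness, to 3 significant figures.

True thickness t = w · sin(dip) = 111 × sin 31°
t = 111 × 0.5150 = 57.169 m

57.2 m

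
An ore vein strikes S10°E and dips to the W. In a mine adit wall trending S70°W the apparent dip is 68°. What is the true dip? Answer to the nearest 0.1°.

The section is 80° from the strike.
tan δ = tan α / sin β = tan 68° / sin 80° = 2.4751 / 0.9848 = 2.5133
true dip = arctan 2.5133 = 68.30°

68.3°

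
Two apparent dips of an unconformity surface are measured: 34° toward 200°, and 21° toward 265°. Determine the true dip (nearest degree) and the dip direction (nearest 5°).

true dip 34°, dip direction 210°

The two traces are lines in the plane: v₁ = (sin 200°·cos 34°, cos 200°·cos 34°, −sin 34°), v₂ = (sin 265°·cos 21°, cos 265°·cos 21°, −sin 21°).
Cross product v₁ × v₂ gives the pole to the plane: n ∝ (-0.234, -0.418, 0.701).
tan δ = √(n_x²+n_y²)/n_z = 0.479/0.701, so δ = 34.3°.
Dip direction = atan2(-0.234, -0.418) = 209° (azimuth of n's horizontal projection).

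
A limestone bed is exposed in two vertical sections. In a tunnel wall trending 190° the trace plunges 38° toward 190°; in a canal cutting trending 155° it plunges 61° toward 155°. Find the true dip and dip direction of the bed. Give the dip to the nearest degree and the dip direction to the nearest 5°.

true dip 65°, dip direction 120°

Each apparent-dip line lies in the plane. As unit vectors (x east, y north, z up), v₁ plunges 38°→190° and v₂ plunges 61°→155°.
n = v₁ × v₂ = (0.408, -0.246, 0.219) (taken with n_z > 0).
True dip = arccos(n_z / |n|) = arccos(0.4178) = 65.3°.
Dip direction = azimuth of (n_x, n_y) = atan2(0.408, -0.246) = 121°.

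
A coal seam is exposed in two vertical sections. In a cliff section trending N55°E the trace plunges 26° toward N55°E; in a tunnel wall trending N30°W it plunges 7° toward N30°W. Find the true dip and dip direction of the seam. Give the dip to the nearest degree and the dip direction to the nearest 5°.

true dip 26°, dip direction 045°

Represent each trace as a vector plunging at its apparent dip toward its trend (east-north-up frame): v₁ = (0.736, 0.516, -0.438), v₂ = (-0.496, 0.860, -0.122).
n = v₁ × v₂ = (0.314, 0.307, 0.889) (taken with n_z > 0).
Dip δ = arctan(|n_h|/n_z) = arctan(0.439/0.889) = 26.3°.
Dip direction = atan2(0.314, 0.307) = 46° (azimuth of n's horizontal projection).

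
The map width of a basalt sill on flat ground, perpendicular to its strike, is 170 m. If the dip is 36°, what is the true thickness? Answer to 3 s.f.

True thickness t = w · sin(dip) = 170 × sin 36°
t = 170 × 0.5878 = 99.923 m

99.9 m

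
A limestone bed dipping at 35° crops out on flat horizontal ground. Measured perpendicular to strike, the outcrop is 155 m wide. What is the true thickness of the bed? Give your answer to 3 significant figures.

88.9 m

True thickness t = w · sin(dip) = 155 × sin 35°
t = 155 × 0.5736 = 88.904 m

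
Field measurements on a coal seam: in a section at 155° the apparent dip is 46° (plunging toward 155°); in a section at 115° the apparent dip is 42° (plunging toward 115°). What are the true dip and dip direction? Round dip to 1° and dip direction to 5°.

The two traces are lines in the plane: v₁ = (sin 155°·cos 46°, cos 155°·cos 46°, −sin 46°), v₂ = (sin 115°·cos 42°, cos 115°·cos 42°, −sin 42°).
Cross product v₁ × v₂ gives the pole to the plane: n ∝ (0.195, -0.288, 0.332).
True dip = arccos(n_z / |n|) = arccos(0.6900) = 46.4°.
Dip direction = azimuth of (n_x, n_y) = atan2(0.195, -0.288) = 146°.

true dip 46°, dip direction 145°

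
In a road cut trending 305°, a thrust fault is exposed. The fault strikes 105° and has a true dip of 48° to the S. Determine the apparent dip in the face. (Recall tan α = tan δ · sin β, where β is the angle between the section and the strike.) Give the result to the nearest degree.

The section lies 20° from the strike.
tan(apparent dip) = tan 48° · sin 20° = 0.3799
apparent dip = arctan 0.3799 = 20.80°

21°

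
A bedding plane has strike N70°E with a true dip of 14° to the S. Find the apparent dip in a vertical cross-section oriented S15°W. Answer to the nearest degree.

12°

Angle between strike (N70°E) and section (S15°W): β = 55°.
tan α = tan 14° × sin 55° = 0.2493 × 0.8192 = 0.2042
apparent dip = arctan 0.2042 = 11.54°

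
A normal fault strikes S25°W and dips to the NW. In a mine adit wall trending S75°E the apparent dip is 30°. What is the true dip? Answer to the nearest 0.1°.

30.4°

β = acute angle between strike S25°W and section S75°E = 80°.
tan(true dip) = tan 30° / sin 80° = 0.5863
δ = arctan(0.5863) = 30.38°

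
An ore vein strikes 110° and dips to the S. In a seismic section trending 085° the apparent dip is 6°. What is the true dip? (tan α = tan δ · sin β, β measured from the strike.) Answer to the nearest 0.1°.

β = acute angle between strike 110° and section 085° = 25°.
tan(true dip) = tan 6° / sin 25° = 0.2487
δ = arctan(0.2487) = 13.97°

14.0°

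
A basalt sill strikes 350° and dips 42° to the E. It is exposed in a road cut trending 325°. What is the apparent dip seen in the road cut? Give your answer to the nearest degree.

21°

Angle between strike (350°) and section (325°): β = 25°.
tan α = tan 42° × sin 25° = 0.9004 × 0.4226 = 0.3805
α = arctan(0.3805) = 20.83°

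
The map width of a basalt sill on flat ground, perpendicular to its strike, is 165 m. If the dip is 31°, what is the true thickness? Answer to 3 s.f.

85.0 m

True thickness t = w · sin(dip) = 165 × sin 31°
t = 165 × 0.5150 = 84.981 m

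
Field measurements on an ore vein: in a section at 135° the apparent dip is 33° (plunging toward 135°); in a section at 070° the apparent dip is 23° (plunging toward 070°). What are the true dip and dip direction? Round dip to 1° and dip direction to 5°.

true dip 34°, dip direction 120°

Represent each trace as a vector plunging at its apparent dip toward its trend (east-north-up frame): v₁ = (0.593, -0.593, -0.545), v₂ = (0.865, 0.315, -0.391).
n = v₁ × v₂ = (0.403, -0.239, 0.700) (taken with n_z > 0).
True dip = arccos(n_z / |n|) = arccos(0.8307) = 33.8°.
Dip direction = atan2(0.403, -0.239) = 121° (azimuth of n's horizontal projection).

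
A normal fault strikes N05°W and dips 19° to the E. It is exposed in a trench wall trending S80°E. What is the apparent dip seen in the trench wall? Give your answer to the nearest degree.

18°

The section lies 75° from the strike.
tan α = tan 19° × sin 75° = 0.3443 × 0.9659 = 0.3326
α = arctan(0.3326) = 18.40°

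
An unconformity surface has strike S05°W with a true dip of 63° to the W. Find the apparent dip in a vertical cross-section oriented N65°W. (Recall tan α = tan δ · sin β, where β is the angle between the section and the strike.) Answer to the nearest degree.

Angle between strike (S05°W) and section (N65°W): β = 70°.
tan(apparent dip) = tan 63° · sin 70° = 1.8443
apparent dip = arctan 1.8443 = 61.53°

62°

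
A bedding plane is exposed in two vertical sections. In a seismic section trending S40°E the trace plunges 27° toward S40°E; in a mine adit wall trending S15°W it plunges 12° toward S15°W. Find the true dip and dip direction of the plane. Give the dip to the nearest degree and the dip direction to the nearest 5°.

true dip 27°, dip direction 130°

The two traces are lines in the plane: v₁ = (sin 140°·cos 27°, cos 140°·cos 27°, −sin 27°), v₂ = (sin 195°·cos 12°, cos 195°·cos 12°, −sin 12°).
n = v₁ × v₂ = (0.287, -0.234, 0.714) (taken with n_z > 0).
tan δ = √(n_x²+n_y²)/n_z = 0.370/0.714, so δ = 27.4°.
The horizontal component of n points toward azimuth atan2(n_x, n_y) = 129°, the dip direction.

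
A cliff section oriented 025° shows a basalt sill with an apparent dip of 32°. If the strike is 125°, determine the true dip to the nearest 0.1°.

The section is 80° from the strike.
tan(true dip) = tan 32° / sin 80° = 0.6345
true dip = arctan 0.6345 = 32.40°

32.4°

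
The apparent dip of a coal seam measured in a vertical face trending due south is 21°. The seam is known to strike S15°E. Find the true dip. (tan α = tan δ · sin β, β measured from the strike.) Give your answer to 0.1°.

β = acute angle between strike S15°E and section due south = 15°.
tan δ = tan α / sin β = tan 21° / sin 15° = 0.3839 / 0.2588 = 1.4831
δ = arctan(1.4831) = 56.01°

56.0°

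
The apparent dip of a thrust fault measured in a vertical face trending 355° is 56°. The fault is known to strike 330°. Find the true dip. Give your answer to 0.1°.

74.1°

The section is 25° from the strike.
tan(true dip) = tan 56° / sin 25° = 3.5080
true dip = arctan 3.5080 = 74.09°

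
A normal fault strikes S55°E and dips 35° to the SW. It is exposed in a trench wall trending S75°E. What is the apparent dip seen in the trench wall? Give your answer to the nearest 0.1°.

Angle between strike (S55°E) and section (S75°E): β = 20°.
tan α = tan 35° × sin 20° = 0.7002 × 0.3420 = 0.2395
apparent dip = arctan 0.2395 = 13.47°

13.5°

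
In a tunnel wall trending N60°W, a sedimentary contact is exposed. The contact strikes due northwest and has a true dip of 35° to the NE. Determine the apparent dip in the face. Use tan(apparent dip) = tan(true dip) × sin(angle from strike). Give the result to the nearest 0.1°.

The section lies 15° from the strike.
tan(apparent dip) = tan 35° · sin 15° = 0.1812
α = arctan(0.1812) = 10.27°

10.3°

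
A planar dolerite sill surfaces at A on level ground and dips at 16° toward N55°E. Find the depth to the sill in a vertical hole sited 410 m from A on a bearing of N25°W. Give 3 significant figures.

20.4 m

The hole lies 80° from the dip direction, so the down-dip offset is 410 × cos 80° = 71.20 m.
Depth = down-dip offset × tan(dip) = 71.20 × tan 16° = 71.20 × 0.2867
Depth = 20.42 m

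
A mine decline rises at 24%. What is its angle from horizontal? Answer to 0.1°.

tan θ = 24/100 = 0.2400
θ = arctan(0.2400) = 13.50°

13.5°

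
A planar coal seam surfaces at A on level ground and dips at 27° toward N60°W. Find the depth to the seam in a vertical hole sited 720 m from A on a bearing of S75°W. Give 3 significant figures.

259 m

The hole lies 45° from the dip direction, so the down-dip offset is 720 × cos 45° = 509.12 m.
Depth = down-dip offset × tan(dip) = 509.12 × tan 27° = 509.12 × 0.5095
Depth = 259.41 m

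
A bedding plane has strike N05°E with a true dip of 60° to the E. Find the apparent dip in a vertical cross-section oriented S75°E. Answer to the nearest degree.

Angle between strike (N05°E) and section (S75°E): β = 80°.
tan α = tan 60° × sin 80° = 1.7321 × 0.9848 = 1.7057
α = arctan(1.7057) = 59.62°

60°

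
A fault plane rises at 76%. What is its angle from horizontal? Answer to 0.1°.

37.2°

tan θ = 76/100 = 0.7600
θ = arctan(0.7600) = 37.23°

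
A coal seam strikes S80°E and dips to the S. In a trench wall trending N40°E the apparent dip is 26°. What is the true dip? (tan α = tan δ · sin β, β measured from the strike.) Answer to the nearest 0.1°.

29.4°

β = acute angle between strike S80°E and section N40°E = 60°.
tan(true dip) = tan 26° / sin 60° = 0.5632
δ = arctan(0.5632) = 29.39°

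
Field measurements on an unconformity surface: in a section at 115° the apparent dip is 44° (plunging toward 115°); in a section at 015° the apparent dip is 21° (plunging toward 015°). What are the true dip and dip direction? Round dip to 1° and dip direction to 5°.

The two traces are lines in the plane: v₁ = (sin 115°·cos 44°, cos 115°·cos 44°, −sin 44°), v₂ = (sin 15°·cos 21°, cos 15°·cos 21°, −sin 21°).
The plane normal is n = v₁ × v₂ ∝ (0.735, 0.066, 0.661).
Dip δ = arctan(|n_h|/n_z) = arctan(0.738/0.661) = 48.1°.
Dip direction = azimuth of (n_x, n_y) = atan2(0.735, 0.066) = 85°.

true dip 48°, dip direction 085°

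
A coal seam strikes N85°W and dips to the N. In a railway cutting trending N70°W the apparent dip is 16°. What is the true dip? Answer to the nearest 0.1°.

β = acute angle between strike N85°W and section N70°W = 15°.
tan(true dip) = tan 16° / sin 15° = 1.1079
δ = arctan(1.1079) = 47.93°

47.9°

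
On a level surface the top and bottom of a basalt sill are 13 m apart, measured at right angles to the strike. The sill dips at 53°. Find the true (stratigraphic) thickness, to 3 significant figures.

True thickness t = w · sin(dip) = 13 × sin 53°
t = 13 × 0.7986 = 10.382 m

10.4 m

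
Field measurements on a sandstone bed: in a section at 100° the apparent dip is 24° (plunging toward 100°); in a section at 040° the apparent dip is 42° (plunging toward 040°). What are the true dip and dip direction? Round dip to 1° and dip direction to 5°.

true dip 42°, dip direction 040°

The two traces are lines in the plane: v₁ = (sin 100°·cos 24°, cos 100°·cos 24°, −sin 24°), v₂ = (sin 40°·cos 42°, cos 40°·cos 42°, −sin 42°).
n = v₁ × v₂ = (0.338, 0.408, 0.588) (taken with n_z > 0).
tan δ = √(n_x²+n_y²)/n_z = 0.529/0.588, so δ = 42.0°.
Dip direction = atan2(0.338, 0.408) = 40° (azimuth of n's horizontal projection).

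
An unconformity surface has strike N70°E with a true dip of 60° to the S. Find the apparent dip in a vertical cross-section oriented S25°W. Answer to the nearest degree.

The strike is N70°E and the section trends S25°W; the acute angle between them is β = 45°.
tan α = tan 60° × sin 45° = 1.7321 × 0.7071 = 1.2247
apparent dip = arctan 1.2247 = 50.77°

51°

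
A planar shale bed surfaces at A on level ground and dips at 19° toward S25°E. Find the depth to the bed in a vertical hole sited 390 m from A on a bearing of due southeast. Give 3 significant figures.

The hole lies 20° from the dip direction, so the down-dip offset is 390 × cos 20° = 366.48 m.
Depth = down-dip offset × tan(dip) = 366.48 × tan 19° = 366.48 × 0.3443
Depth = 126.19 m

126 m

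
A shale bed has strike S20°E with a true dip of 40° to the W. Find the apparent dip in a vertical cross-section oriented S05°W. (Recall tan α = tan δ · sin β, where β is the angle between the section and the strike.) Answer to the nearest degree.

The strike is S20°E and the section trends S05°W; the acute angle between them is β = 25°.
tan(apparent dip) = tan 40° · sin 25° = 0.3546
apparent dip = arctan 0.3546 = 19.53°

20°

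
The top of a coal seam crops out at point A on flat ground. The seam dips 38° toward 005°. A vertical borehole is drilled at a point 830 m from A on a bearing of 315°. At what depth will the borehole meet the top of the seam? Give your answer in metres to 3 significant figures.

The hole lies 50° from the dip direction, so the down-dip offset is 830 × cos 50° = 533.51 m.
Depth = down-dip offset × tan(dip) = 533.51 × tan 38° = 533.51 × 0.7813
Depth = 416.83 m

417 m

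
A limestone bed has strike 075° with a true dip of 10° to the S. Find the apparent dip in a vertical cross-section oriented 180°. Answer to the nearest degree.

10°

The strike is 075° and the section trends 180°; the acute angle between them is β = 75°.
tan(apparent dip) = tan 10° · sin 75° = 0.1703
α = arctan(0.1703) = 9.67°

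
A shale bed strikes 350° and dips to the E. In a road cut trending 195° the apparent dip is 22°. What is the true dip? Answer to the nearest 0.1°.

The section is 25° from the strike.
tan(true dip) = tan 22° / sin 25° = 0.9560
δ = arctan(0.9560) = 43.71°

43.7°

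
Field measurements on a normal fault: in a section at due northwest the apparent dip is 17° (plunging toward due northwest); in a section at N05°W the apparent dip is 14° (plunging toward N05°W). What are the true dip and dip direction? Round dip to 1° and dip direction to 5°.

Each apparent-dip line lies in the plane. As unit vectors (x east, y north, z up), v₁ plunges 17°→due northwest and v₂ plunges 14°→N05°W.
Cross product v₁ × v₂ gives the pole to the plane: n ∝ (-0.119, 0.139, 0.596).
Dip δ = arctan(|n_h|/n_z) = arctan(0.183/0.596) = 17.0°.
Dip direction = atan2(-0.119, 0.139) = 319° (azimuth of n's horizontal projection).

true dip 17°, dip direction 320°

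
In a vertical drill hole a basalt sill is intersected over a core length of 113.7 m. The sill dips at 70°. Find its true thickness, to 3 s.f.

38.9 m

True thickness t = h · cos(dip) = 113.7 × cos 70°
t = 113.7 × 0.3420 = 38.888 m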